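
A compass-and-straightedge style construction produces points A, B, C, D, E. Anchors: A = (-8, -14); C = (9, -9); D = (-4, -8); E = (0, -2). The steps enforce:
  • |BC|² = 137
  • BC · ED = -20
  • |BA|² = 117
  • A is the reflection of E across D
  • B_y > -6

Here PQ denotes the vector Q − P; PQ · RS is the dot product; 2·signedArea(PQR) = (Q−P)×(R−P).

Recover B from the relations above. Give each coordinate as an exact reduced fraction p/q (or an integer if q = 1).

1. B_x = -2  [line 4·x + 6·y + 38 = 0 ∩ |BA|² = 117]
2. B_y = -5  [line 4·x + 6·y + 38 = 0 ∩ |BA|² = 117]
   → B = (-2, -5)

B = (-2, -5)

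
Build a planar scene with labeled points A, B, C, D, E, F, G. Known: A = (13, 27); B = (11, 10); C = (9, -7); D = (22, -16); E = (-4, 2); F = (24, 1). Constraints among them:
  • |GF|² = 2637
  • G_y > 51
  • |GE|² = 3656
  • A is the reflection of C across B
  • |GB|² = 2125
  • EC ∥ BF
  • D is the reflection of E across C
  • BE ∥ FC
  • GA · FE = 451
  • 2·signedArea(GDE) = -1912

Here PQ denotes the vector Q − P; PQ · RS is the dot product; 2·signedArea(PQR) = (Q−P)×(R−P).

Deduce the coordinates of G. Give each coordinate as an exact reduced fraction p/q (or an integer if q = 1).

G = (30, 52)

1. G_x = 30  [2·signedArea(GDE) = -1912 ∩ GA · FE = 451]
2. G_y = 52  [2·signedArea(GDE) = -1912 ∩ GA · FE = 451]
   → G = (30, 52)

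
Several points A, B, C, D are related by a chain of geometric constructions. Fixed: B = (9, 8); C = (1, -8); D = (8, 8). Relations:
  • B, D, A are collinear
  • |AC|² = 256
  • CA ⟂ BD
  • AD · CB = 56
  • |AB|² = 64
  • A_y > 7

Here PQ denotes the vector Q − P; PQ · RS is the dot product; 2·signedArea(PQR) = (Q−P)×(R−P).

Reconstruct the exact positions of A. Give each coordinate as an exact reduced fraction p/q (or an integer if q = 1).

A = (1, 8)

1. A_x = 1  [B, D, A are collinear ∩ CA ⟂ BD]
2. A_y = 8  [B, D, A are collinear ∩ CA ⟂ BD]
   → A = (1, 8)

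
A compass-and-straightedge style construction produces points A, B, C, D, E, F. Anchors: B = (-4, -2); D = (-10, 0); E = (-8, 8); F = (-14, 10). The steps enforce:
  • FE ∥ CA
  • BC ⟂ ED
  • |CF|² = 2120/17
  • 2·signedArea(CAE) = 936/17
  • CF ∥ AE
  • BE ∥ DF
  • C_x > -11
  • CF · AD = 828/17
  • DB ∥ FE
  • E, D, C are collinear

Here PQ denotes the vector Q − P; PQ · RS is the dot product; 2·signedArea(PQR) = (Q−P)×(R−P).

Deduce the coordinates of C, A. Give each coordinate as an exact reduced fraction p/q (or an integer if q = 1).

1. C_x = -172/17  [E, D, C are collinear ∩ BC ⟂ ED]
2. C_y = -8/17  [E, D, C are collinear ∩ BC ⟂ ED]
   → C = (-172/17, -8/17)
3. A_x = -70/17  [CF ∥ AE ∩ FE ∥ CA]
4. A_y = -42/17  [CF ∥ AE ∩ FE ∥ CA]
   → A = (-70/17, -42/17)

A = (-70/17, -42/17)
C = (-172/17, -8/17)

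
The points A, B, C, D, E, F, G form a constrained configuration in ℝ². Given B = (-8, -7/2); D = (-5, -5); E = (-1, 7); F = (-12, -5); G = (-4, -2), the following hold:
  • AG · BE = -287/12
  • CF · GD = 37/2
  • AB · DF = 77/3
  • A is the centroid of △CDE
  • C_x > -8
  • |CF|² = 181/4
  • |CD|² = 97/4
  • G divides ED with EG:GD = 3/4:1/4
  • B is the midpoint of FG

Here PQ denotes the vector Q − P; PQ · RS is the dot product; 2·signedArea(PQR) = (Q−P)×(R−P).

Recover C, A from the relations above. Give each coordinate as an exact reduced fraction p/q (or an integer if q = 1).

1. C_x = -7  [line 1·x + 3·y + 17/2 = 0 ∩ |CF|² = 181/4]
2. C_y = -1/2  [line 1·x + 3·y + 17/2 = 0 ∩ |CF|² = 181/4]
   → C = (-7, -1/2)
3. A_x = -13/3  [A is the centroid of △CDE]
4. A_y = 1/2  [A is the centroid of △CDE]
   → A = (-13/3, 1/2)

A = (-13/3, 1/2)
C = (-7, -1/2)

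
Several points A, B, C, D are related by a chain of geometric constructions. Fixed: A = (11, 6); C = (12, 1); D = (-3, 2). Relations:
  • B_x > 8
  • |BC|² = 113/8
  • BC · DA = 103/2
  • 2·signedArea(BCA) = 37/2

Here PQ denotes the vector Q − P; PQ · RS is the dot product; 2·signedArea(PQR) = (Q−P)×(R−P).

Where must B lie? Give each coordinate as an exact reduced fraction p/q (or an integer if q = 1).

B = (33/4, 5/4)

1. B_x = 33/4  [2·signedArea(BCA) = 37/2 ∩ BC · DA = 103/2]
2. B_y = 5/4  [2·signedArea(BCA) = 37/2 ∩ BC · DA = 103/2]
   → B = (33/4, 5/4)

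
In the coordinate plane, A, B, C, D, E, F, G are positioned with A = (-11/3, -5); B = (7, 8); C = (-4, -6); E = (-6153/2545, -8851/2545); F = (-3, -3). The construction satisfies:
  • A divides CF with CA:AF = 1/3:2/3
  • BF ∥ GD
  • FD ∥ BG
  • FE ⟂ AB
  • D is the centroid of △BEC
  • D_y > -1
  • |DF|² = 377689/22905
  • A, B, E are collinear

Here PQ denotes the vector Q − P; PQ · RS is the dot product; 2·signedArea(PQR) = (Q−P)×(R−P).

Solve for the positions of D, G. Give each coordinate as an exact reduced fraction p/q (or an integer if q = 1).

D = (494/2545, -3761/7635)
G = (25944/2545, 80224/7635)

1. D_x = 494/2545  [D is the centroid of △BEC]
2. D_y = -3761/7635  [D is the centroid of △BEC]
   → D = (494/2545, -3761/7635)
3. G_x = 25944/2545  [BF ∥ GD ∩ FD ∥ BG]
4. G_y = 80224/7635  [BF ∥ GD ∩ FD ∥ BG]
   → G = (25944/2545, 80224/7635)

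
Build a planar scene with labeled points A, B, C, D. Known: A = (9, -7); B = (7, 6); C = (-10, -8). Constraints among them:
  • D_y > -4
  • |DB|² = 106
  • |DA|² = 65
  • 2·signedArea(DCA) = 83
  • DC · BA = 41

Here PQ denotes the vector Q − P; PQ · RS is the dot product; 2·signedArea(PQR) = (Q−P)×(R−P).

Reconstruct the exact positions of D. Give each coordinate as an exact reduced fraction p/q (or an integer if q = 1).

1. D_x = 2  [2·signedArea(DCA) = 83 ∩ DC · BA = 41]
2. D_y = -3  [2·signedArea(DCA) = 83 ∩ DC · BA = 41]
   → D = (2, -3)

D = (2, -3)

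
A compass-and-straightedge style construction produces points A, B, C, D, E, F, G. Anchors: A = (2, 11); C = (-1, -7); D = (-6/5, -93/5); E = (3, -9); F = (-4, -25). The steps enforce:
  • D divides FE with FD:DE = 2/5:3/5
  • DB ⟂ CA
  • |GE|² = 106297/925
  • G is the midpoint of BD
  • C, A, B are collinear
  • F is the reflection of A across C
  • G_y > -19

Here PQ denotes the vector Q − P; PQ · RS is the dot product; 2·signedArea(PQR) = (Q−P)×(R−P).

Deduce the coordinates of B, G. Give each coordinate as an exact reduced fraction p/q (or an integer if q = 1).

B = (-534/185, -3389/185)
G = (-378/185, -683/37)

1. B_x = -534/185  [C, A, B are collinear ∩ DB ⟂ CA]
2. B_y = -3389/185  [C, A, B are collinear ∩ DB ⟂ CA]
   → B = (-534/185, -3389/185)
3. G_x = -378/185  [G is the midpoint of BD]
4. G_y = -683/37  [G is the midpoint of BD]
   → G = (-378/185, -683/37)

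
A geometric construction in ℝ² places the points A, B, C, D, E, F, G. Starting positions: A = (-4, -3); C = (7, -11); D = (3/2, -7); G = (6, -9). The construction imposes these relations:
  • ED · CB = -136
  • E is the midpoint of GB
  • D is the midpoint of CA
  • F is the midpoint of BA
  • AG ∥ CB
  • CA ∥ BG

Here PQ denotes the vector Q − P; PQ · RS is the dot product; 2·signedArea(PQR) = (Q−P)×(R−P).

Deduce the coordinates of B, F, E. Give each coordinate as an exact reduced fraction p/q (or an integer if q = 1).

1. B_x = 17  [CA ∥ BG ∩ AG ∥ CB]
2. B_y = -17  [CA ∥ BG ∩ AG ∥ CB]
   → B = (17, -17)
3. F_x = 13/2  [F is the midpoint of BA]
4. F_y = -10  [F is the midpoint of BA]
   → F = (13/2, -10)
5. E_x = 23/2  [E is the midpoint of GB]
6. E_y = -13  [E is the midpoint of GB]
   → E = (23/2, -13)

B = (17, -17)
E = (23/2, -13)
F = (13/2, -10)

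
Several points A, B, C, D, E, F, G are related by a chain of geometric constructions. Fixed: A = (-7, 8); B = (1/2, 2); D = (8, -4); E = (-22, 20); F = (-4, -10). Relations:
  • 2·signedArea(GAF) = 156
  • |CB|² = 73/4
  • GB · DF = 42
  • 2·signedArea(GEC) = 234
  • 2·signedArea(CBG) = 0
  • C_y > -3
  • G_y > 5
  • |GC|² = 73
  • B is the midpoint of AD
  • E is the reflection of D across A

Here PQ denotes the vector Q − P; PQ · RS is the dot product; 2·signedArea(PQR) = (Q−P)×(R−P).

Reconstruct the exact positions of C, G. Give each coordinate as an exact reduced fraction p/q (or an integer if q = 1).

C = (-1, -2)
G = (2, 6)

1. G_x = 2  [GB · DF = 42 ∩ 2·signedArea(GAF) = 156]
2. G_y = 6  [GB · DF = 42 ∩ 2·signedArea(GAF) = 156]
   → G = (2, 6)
3. C_x = -1  [2·signedArea(CBG) = 0 ∩ 2·signedArea(GEC) = 234]
4. C_y = -2  [2·signedArea(CBG) = 0 ∩ 2·signedArea(GEC) = 234]
   → C = (-1, -2)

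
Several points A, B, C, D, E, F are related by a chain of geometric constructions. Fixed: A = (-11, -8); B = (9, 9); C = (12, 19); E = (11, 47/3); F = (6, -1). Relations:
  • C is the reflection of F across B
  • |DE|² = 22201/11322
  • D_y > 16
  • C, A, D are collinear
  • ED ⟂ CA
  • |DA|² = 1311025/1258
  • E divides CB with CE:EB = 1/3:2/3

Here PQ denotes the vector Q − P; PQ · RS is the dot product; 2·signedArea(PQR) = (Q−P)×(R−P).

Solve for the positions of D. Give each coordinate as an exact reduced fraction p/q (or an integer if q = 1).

D = (12497/1258, 20851/1258)

1. D_x = 12497/1258  [C, A, D are collinear ∩ ED ⟂ CA]
2. D_y = 20851/1258  [C, A, D are collinear ∩ ED ⟂ CA]
   → D = (12497/1258, 20851/1258)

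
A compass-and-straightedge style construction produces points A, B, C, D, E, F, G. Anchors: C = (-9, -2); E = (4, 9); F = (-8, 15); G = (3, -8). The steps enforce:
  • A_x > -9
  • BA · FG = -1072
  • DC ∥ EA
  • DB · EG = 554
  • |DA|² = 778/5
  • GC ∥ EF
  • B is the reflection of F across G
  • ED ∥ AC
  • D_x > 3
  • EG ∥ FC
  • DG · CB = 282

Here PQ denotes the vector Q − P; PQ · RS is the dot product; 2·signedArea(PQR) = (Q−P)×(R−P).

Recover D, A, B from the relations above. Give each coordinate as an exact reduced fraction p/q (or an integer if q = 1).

A = (-43/5, 24/5)
B = (14, -31)
D = (18/5, 11/5)

1. B_x = 14  [B is the reflection of F across G]
2. B_y = -31  [B is the reflection of F across G]
   → B = (14, -31)
3. D_x = 18/5  [DB · EG = 554 ∩ DG · CB = 282]
4. D_y = 11/5  [DB · EG = 554 ∩ DG · CB = 282]
   → D = (18/5, 11/5)
5. A_x = -43/5  [ED ∥ AC ∩ DC ∥ EA]
6. A_y = 24/5  [ED ∥ AC ∩ DC ∥ EA]
   → A = (-43/5, 24/5)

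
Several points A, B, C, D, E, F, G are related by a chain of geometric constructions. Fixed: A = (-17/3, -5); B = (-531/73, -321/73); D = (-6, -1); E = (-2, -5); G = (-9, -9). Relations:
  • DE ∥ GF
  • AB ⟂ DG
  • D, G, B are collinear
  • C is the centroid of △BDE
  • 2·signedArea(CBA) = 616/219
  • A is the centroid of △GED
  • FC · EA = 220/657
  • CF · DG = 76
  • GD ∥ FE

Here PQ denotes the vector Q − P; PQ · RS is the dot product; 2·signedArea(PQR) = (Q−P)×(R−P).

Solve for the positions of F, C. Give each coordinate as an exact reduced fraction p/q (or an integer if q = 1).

1. F_x = -5  [GD ∥ FE ∩ DE ∥ GF]
2. F_y = -13  [GD ∥ FE ∩ DE ∥ GF]
   → F = (-5, -13)
3. C_x = -1115/219  [C is the centroid of △BDE]
4. C_y = -253/73  [C is the centroid of △BDE]
   → C = (-1115/219, -253/73)

C = (-1115/219, -253/73)
F = (-5, -13)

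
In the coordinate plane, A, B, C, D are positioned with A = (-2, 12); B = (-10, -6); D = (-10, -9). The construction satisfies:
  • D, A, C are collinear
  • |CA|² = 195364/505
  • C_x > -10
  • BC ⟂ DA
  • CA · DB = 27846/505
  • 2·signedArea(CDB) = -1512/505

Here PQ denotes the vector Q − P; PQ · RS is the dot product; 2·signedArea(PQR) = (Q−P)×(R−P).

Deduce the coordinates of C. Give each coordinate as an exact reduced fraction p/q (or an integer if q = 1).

C = (-4546/505, -3222/505)

1. C_x = -4546/505  [D, A, C are collinear ∩ BC ⟂ DA]
2. C_y = -3222/505  [D, A, C are collinear ∩ BC ⟂ DA]
   → C = (-4546/505, -3222/505)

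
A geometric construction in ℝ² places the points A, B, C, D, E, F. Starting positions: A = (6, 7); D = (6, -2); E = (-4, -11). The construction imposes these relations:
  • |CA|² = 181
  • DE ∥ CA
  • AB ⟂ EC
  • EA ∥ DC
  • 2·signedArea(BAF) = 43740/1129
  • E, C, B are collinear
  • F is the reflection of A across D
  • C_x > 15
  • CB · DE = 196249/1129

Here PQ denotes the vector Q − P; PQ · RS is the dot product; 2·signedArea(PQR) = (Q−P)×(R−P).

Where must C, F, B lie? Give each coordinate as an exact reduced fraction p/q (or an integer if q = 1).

B = (9204/1129, 6103/1129)
C = (16, 16)
F = (6, -11)

1. C_x = 16  [DE ∥ CA ∩ EA ∥ DC]
2. C_y = 16  [DE ∥ CA ∩ EA ∥ DC]
   → C = (16, 16)
3. F_x = 6  [F is the reflection of A across D]
4. F_y = -11  [F is the reflection of A across D]
   → F = (6, -11)
5. B_x = 9204/1129  [E, C, B are collinear ∩ AB ⟂ EC]
6. B_y = 6103/1129  [E, C, B are collinear ∩ AB ⟂ EC]
   → B = (9204/1129, 6103/1129)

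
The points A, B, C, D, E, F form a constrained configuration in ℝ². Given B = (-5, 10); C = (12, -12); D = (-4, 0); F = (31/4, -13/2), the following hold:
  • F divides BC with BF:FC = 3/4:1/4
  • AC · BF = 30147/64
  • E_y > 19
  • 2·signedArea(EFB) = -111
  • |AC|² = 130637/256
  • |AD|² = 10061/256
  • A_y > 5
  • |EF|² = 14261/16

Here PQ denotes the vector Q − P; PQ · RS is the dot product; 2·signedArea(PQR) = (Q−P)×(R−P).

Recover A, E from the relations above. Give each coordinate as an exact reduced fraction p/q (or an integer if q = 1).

A = (-29/16, 47/8)
E = (-6, 20)

1. A_x = -29/16  [line -51/4·x + 33/2·y + -7683/64 = 0 ∩ |AD|² = 10061/256]
2. A_y = 47/8  [line -51/4·x + 33/2·y + -7683/64 = 0 ∩ |AD|² = 10061/256]
   → A = (-29/16, 47/8)
3. E_x = -6  [line -33/2·x + -51/4·y + 156 = 0 ∩ |EF|² = 14261/16]
4. E_y = 20  [line -33/2·x + -51/4·y + 156 = 0 ∩ |EF|² = 14261/16]
   → E = (-6, 20)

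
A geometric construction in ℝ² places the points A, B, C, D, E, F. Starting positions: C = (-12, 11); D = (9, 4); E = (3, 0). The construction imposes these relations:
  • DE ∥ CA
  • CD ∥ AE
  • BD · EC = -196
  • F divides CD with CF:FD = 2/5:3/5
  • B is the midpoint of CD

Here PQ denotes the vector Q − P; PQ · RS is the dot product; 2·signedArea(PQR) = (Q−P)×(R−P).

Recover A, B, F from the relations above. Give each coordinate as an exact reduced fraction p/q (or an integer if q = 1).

1. A_x = -18  [CD ∥ AE ∩ DE ∥ CA]
2. A_y = 7  [CD ∥ AE ∩ DE ∥ CA]
   → A = (-18, 7)
3. B_x = -3/2  [B is the midpoint of CD]
4. B_y = 15/2  [B is the midpoint of CD]
   → B = (-3/2, 15/2)
5. F_x = -18/5  [F divides CD with CF:FD = 2/5:3/5]
6. F_y = 41/5  [F divides CD with CF:FD = 2/5:3/5]
   → F = (-18/5, 41/5)

A = (-18, 7)
B = (-3/2, 15/2)
F = (-18/5, 41/5)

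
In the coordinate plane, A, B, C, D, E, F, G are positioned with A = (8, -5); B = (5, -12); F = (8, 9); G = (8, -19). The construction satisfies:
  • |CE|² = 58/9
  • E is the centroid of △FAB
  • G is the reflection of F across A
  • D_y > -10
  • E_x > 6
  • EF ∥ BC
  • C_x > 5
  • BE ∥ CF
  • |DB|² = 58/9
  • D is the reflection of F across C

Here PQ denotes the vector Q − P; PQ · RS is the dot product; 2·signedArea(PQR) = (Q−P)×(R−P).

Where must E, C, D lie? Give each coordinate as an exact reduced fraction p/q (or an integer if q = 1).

1. E_x = 7  [E is the centroid of △FAB]
2. E_y = -8/3  [E is the centroid of △FAB]
   → E = (7, -8/3)
3. C_x = 6  [BE ∥ CF ∩ EF ∥ BC]
4. C_y = -1/3  [BE ∥ CF ∩ EF ∥ BC]
   → C = (6, -1/3)
5. D_x = 4  [D is the reflection of F across C]
6. D_y = -29/3  [D is the reflection of F across C]
   → D = (4, -29/3)

C = (6, -1/3)
D = (4, -29/3)
E = (7, -8/3)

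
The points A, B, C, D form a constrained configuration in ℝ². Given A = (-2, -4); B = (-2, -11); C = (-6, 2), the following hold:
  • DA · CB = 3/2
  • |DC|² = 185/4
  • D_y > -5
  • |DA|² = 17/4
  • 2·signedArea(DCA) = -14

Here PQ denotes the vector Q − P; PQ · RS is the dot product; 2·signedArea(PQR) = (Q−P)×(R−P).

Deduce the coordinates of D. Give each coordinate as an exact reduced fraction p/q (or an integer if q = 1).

1. D_x = -4  [DA · CB = 3/2 ∩ 2·signedArea(DCA) = -14]
2. D_y = -9/2  [DA · CB = 3/2 ∩ 2·signedArea(DCA) = -14]
   → D = (-4, -9/2)

D = (-4, -9/2)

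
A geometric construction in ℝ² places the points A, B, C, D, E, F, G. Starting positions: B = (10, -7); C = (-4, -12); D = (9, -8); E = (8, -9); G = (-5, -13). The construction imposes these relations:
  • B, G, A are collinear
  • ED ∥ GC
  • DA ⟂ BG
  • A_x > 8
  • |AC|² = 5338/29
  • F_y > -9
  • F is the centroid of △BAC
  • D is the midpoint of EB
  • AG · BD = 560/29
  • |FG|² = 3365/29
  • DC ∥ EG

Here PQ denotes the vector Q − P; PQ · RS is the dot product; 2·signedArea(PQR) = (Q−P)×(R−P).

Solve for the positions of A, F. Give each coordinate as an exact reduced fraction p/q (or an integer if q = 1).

A = (255/29, -217/29)
F = (143/29, -256/29)

1. A_x = 255/29  [B, G, A are collinear ∩ DA ⟂ BG]
2. A_y = -217/29  [B, G, A are collinear ∩ DA ⟂ BG]
   → A = (255/29, -217/29)
3. F_x = 143/29  [F is the centroid of △BAC]
4. F_y = -256/29  [F is the centroid of △BAC]
   → F = (143/29, -256/29)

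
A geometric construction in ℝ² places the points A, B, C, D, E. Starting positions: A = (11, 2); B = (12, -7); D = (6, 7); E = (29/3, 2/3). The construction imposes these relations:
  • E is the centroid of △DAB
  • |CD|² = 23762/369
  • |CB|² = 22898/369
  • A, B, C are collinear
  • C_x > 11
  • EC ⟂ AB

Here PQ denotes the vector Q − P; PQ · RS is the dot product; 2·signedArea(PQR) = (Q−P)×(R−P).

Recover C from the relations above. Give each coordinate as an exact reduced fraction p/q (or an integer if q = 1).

1. C_x = 1369/123  [A, B, C are collinear ∩ EC ⟂ AB]
2. C_y = 34/41  [A, B, C are collinear ∩ EC ⟂ AB]
   → C = (1369/123, 34/41)

C = (1369/123, 34/41)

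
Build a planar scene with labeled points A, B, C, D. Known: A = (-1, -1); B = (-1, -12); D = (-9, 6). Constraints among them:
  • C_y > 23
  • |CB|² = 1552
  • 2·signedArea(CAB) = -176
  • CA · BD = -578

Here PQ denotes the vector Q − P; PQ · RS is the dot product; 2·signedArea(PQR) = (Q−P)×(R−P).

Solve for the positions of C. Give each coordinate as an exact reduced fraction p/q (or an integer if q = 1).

1. C_x = -17  [CA · BD = -578 ∩ 2·signedArea(CAB) = -176]
2. C_y = 24  [CA · BD = -578 ∩ 2·signedArea(CAB) = -176]
   → C = (-17, 24)

C = (-17, 24)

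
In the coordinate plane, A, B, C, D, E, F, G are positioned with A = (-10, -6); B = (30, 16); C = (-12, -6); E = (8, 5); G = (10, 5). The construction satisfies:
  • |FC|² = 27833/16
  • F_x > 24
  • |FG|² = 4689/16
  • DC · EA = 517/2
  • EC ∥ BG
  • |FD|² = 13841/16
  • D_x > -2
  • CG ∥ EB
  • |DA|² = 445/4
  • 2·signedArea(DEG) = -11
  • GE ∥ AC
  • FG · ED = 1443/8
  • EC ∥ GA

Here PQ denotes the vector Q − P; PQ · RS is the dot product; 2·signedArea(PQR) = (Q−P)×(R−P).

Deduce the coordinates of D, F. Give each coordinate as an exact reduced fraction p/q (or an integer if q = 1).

D = (-1, -1/2)
F = (25, 53/4)

1. D_x = -1  [2·signedArea(DEG) = -11 ∩ DC · EA = 517/2]
2. D_y = -1/2  [2·signedArea(DEG) = -11 ∩ DC · EA = 517/2]
   → D = (-1, -1/2)
3. F_x = 25  [line 9·x + 11/2·y + -2383/8 = 0 ∩ |FC|² = 27833/16]
4. F_y = 53/4  [line 9·x + 11/2·y + -2383/8 = 0 ∩ |FC|² = 27833/16]
   → F = (25, 53/4)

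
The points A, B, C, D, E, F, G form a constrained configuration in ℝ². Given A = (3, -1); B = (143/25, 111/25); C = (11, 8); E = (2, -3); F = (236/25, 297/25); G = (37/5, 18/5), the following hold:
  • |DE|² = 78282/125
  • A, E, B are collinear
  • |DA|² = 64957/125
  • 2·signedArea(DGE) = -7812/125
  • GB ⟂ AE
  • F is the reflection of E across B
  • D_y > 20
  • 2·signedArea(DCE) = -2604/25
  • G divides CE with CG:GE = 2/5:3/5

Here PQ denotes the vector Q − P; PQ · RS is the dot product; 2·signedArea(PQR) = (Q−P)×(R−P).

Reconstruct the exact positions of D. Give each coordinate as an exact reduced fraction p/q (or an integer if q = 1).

D = (287/25, 504/25)

1. D_x = 287/25  [line 11·x + -9·y + 1379/25 = 0 ∩ |DE|² = 78282/125]
2. D_y = 504/25  [line 11·x + -9·y + 1379/25 = 0 ∩ |DE|² = 78282/125]
   → D = (287/25, 504/25)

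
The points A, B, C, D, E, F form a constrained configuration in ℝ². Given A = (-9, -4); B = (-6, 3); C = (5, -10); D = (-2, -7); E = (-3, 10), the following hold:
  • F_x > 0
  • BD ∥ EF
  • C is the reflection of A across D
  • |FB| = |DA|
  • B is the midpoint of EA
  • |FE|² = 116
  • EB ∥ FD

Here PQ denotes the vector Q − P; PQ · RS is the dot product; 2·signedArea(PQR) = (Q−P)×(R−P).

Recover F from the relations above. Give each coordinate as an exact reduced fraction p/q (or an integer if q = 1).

F = (1, 0)

1. F_x = 1  [EB ∥ FD ∩ BD ∥ EF]
2. F_y = 0  [EB ∥ FD ∩ BD ∥ EF]
   → F = (1, 0)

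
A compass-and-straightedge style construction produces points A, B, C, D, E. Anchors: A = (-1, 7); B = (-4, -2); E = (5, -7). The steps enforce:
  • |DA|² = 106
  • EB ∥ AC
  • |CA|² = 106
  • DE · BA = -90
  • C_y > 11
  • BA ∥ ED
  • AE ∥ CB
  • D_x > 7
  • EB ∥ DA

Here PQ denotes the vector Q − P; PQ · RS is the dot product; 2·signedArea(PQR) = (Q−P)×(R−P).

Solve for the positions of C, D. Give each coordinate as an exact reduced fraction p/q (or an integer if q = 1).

C = (-10, 12)
D = (8, 2)

1. C_x = -10  [AE ∥ CB ∩ EB ∥ AC]
2. C_y = 12  [AE ∥ CB ∩ EB ∥ AC]
   → C = (-10, 12)
3. D_x = 8  [EB ∥ DA ∩ BA ∥ ED]
4. D_y = 2  [EB ∥ DA ∩ BA ∥ ED]
   → D = (8, 2)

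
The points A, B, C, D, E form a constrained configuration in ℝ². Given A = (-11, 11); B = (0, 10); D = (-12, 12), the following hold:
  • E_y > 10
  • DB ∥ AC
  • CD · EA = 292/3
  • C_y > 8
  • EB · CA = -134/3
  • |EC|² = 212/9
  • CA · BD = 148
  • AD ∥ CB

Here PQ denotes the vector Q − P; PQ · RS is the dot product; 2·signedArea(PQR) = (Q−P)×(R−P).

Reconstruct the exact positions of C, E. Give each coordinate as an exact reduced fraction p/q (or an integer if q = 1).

C = (1, 9)
E = (-11/3, 31/3)

1. C_x = 1  [AD ∥ CB ∩ DB ∥ AC]
2. C_y = 9  [AD ∥ CB ∩ DB ∥ AC]
   → C = (1, 9)
3. E_x = -11/3  [EB · CA = -134/3 ∩ CD · EA = 292/3]
4. E_y = 31/3  [EB · CA = -134/3 ∩ CD · EA = 292/3]
   → E = (-11/3, 31/3)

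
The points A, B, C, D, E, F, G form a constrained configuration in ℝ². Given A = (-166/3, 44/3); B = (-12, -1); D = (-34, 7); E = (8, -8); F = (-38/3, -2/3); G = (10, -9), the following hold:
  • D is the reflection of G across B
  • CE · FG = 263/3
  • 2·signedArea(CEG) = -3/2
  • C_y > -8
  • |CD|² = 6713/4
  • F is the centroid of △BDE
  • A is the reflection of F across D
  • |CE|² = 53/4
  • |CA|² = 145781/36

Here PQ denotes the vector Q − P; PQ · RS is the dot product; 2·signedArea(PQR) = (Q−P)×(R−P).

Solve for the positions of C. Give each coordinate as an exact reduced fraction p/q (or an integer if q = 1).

C = (9/2, -7)

1. C_x = 9/2  [CE · FG = 263/3 ∩ 2·signedArea(CEG) = -3/2]
2. C_y = -7  [CE · FG = 263/3 ∩ 2·signedArea(CEG) = -3/2]
   → C = (9/2, -7)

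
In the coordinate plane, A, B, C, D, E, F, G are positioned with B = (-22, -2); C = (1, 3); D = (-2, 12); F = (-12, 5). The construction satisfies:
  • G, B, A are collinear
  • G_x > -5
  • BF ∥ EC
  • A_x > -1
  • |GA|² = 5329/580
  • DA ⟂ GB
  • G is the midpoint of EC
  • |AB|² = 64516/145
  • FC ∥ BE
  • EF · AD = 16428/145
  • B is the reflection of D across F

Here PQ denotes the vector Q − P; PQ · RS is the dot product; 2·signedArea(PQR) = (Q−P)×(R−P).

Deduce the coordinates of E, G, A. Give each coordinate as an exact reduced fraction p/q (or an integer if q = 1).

1. E_x = -9  [BF ∥ EC ∩ FC ∥ BE]
2. E_y = -4  [BF ∥ EC ∩ FC ∥ BE]
   → E = (-9, -4)
3. G_x = -4  [G is the midpoint of EC]
4. G_y = -1/2  [G is the midpoint of EC]
   → G = (-4, -1/2)
5. A_x = -142/145  [G, B, A are collinear ∩ DA ⟂ GB]
6. A_y = -36/145  [G, B, A are collinear ∩ DA ⟂ GB]
   → A = (-142/145, -36/145)

A = (-142/145, -36/145)
E = (-9, -4)
G = (-4, -1/2)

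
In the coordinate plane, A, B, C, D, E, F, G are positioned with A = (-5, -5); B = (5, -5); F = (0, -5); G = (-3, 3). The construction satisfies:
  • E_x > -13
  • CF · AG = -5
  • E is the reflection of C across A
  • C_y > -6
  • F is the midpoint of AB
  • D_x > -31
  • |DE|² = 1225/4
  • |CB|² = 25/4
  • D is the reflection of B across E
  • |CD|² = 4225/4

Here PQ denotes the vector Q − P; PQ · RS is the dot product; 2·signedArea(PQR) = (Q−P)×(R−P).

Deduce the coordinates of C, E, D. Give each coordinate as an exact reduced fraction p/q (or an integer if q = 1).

1. C_x = 5/2  [line -2·x + -8·y + -35 = 0 ∩ |CB|² = 25/4]
2. C_y = -5  [line -2·x + -8·y + -35 = 0 ∩ |CB|² = 25/4]
   → C = (5/2, -5)
3. E_x = -25/2  [E is the reflection of C across A]
4. E_y = -5  [E is the reflection of C across A]
   → E = (-25/2, -5)
5. D_x = -30  [D is the reflection of B across E]
6. D_y = -5  [D is the reflection of B across E]
   → D = (-30, -5)

C = (5/2, -5)
D = (-30, -5)
E = (-25/2, -5)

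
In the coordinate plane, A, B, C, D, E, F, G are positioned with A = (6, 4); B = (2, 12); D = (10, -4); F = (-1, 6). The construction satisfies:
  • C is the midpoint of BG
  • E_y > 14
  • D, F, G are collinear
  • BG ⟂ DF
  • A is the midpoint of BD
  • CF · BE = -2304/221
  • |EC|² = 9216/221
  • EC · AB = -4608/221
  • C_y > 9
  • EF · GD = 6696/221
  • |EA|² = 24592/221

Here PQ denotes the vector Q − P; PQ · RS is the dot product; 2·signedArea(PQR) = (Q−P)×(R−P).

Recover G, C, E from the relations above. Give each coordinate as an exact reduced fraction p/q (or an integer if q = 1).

1. G_x = -518/221  [D, F, G are collinear ∩ BG ⟂ DF]
2. G_y = 1596/221  [D, F, G are collinear ∩ BG ⟂ DF]
   → G = (-518/221, 1596/221)
3. C_x = -38/221  [C is the midpoint of BG]
4. C_y = 2124/221  [C is the midpoint of BG]
   → C = (-38/221, 2124/221)
5. E_x = 922/221  [EC · AB = -4608/221 ∩ EF · GD = 6696/221]
6. E_y = 3180/221  [EC · AB = -4608/221 ∩ EF · GD = 6696/221]
   → E = (922/221, 3180/221)

C = (-38/221, 2124/221)
E = (922/221, 3180/221)
G = (-518/221, 1596/221)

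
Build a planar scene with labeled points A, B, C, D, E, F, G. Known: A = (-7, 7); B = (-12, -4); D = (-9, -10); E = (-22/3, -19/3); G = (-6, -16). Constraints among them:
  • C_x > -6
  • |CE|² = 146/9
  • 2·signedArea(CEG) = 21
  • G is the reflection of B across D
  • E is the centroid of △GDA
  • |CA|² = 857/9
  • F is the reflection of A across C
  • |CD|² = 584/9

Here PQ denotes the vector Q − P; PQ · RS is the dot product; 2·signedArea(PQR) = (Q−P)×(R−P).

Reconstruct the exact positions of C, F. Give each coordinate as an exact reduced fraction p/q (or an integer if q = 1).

1. C_x = -17/3  [line 29/3·x + 4/3·y + 175/3 = 0 ∩ |CA|² = 857/9]
2. C_y = -8/3  [line 29/3·x + 4/3·y + 175/3 = 0 ∩ |CA|² = 857/9]
   → C = (-17/3, -8/3)
3. F_x = -13/3  [F is the reflection of A across C]
4. F_y = -37/3  [F is the reflection of A across C]
   → F = (-13/3, -37/3)

C = (-17/3, -8/3)
F = (-13/3, -37/3)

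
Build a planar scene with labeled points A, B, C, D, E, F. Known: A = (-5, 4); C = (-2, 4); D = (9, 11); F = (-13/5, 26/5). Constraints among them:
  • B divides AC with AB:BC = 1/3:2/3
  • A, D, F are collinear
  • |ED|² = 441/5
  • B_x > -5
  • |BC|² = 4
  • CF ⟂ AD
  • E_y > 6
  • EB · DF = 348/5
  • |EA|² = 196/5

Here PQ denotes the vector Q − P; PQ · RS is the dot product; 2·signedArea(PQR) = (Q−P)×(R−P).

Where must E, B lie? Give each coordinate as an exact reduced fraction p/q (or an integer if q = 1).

B = (-4, 4)
E = (3/5, 34/5)

1. B_x = -4  [B divides AC with AB:BC = 1/3:2/3]
2. B_y = 4  [B divides AC with AB:BC = 1/3:2/3]
   → B = (-4, 4)
3. E_x = 3/5  [line 58/5·x + 29/5·y + -232/5 = 0 ∩ |EA|² = 196/5]
4. E_y = 34/5  [line 58/5·x + 29/5·y + -232/5 = 0 ∩ |EA|² = 196/5]
   → E = (3/5, 34/5)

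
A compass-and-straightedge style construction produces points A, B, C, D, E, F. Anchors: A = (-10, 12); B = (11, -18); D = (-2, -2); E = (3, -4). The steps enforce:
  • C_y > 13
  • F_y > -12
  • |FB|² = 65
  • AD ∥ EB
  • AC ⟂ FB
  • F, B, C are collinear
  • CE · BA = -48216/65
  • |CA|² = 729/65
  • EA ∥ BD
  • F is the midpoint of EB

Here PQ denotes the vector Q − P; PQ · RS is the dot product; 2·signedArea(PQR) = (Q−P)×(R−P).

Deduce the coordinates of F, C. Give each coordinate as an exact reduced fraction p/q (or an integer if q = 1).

1. F_x = 7  [F is the midpoint of EB]
2. F_y = -11  [F is the midpoint of EB]
   → F = (7, -11)
3. C_x = -461/65  [F, B, C are collinear ∩ AC ⟂ FB]
4. C_y = 888/65  [F, B, C are collinear ∩ AC ⟂ FB]
   → C = (-461/65, 888/65)

C = (-461/65, 888/65)
F = (7, -11)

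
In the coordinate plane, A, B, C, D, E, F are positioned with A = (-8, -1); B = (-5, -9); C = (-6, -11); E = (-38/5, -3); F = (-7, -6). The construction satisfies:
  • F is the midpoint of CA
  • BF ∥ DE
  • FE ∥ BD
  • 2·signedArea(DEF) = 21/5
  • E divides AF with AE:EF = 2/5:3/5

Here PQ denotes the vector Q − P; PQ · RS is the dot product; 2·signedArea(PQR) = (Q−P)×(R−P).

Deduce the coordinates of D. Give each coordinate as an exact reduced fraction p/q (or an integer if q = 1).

1. D_x = -28/5  [BF ∥ DE ∩ FE ∥ BD]
2. D_y = -6  [BF ∥ DE ∩ FE ∥ BD]
   → D = (-28/5, -6)

D = (-28/5, -6)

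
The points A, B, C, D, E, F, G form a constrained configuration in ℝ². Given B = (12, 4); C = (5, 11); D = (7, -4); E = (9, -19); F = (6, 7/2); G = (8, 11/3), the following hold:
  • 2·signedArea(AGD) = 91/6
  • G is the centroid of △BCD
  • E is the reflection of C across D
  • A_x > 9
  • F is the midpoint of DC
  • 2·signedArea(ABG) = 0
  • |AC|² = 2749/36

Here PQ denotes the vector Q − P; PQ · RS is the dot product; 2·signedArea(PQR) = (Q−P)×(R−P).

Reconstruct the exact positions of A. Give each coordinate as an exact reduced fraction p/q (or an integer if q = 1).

A = (10, 23/6)

1. A_x = 10  [2·signedArea(ABG) = 0 ∩ 2·signedArea(AGD) = 91/6]
2. A_y = 23/6  [2·signedArea(ABG) = 0 ∩ 2·signedArea(AGD) = 91/6]
   → A = (10, 23/6)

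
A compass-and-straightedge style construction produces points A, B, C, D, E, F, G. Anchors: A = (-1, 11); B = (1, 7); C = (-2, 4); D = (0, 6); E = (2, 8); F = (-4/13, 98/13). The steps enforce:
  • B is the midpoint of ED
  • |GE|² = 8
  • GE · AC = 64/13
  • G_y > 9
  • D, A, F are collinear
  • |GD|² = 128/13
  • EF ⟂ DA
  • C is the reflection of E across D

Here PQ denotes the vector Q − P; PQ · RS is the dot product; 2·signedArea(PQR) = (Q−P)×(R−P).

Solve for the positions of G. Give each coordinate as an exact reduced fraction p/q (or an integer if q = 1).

1. G_x = -8/13  [line 1·x + 7·y + -818/13 = 0 ∩ |GD|² = 128/13]
2. G_y = 118/13  [line 1·x + 7·y + -818/13 = 0 ∩ |GD|² = 128/13]
   → G = (-8/13, 118/13)

G = (-8/13, 118/13)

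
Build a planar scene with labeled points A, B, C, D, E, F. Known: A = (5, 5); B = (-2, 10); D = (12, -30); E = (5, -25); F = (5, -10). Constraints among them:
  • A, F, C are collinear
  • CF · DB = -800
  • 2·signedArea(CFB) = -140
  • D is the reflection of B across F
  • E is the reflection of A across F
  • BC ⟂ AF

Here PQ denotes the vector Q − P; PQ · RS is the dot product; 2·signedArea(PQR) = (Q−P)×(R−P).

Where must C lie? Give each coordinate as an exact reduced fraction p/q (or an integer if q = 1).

C = (5, 10)

1. C_x = 5  [A, F, C are collinear ∩ BC ⟂ AF]
2. C_y = 10  [A, F, C are collinear ∩ BC ⟂ AF]
   → C = (5, 10)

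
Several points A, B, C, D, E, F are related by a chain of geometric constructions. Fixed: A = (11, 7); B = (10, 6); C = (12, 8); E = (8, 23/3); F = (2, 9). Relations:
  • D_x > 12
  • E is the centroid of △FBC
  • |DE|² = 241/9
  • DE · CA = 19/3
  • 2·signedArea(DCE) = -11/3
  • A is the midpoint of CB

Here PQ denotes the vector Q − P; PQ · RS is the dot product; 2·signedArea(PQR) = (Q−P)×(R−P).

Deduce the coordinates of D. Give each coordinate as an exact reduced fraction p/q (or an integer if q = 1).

1. D_x = 13  [DE · CA = 19/3 ∩ 2·signedArea(DCE) = -11/3]
2. D_y = 9  [DE · CA = 19/3 ∩ 2·signedArea(DCE) = -11/3]
   → D = (13, 9)

D = (13, 9)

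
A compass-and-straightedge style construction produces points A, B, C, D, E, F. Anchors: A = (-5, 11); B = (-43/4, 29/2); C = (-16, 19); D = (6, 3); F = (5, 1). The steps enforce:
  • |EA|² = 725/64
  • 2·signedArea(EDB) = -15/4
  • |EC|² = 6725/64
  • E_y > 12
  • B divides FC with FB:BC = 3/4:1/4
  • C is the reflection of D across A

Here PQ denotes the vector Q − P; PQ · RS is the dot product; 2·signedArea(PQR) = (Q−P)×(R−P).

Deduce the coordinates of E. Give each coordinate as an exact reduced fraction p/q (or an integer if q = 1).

1. E_x = -63/8  [line -23/2·x + -67/4·y + 123 = 0 ∩ |EA|² = 725/64]
2. E_y = 51/4  [line -23/2·x + -67/4·y + 123 = 0 ∩ |EA|² = 725/64]
   → E = (-63/8, 51/4)

E = (-63/8, 51/4)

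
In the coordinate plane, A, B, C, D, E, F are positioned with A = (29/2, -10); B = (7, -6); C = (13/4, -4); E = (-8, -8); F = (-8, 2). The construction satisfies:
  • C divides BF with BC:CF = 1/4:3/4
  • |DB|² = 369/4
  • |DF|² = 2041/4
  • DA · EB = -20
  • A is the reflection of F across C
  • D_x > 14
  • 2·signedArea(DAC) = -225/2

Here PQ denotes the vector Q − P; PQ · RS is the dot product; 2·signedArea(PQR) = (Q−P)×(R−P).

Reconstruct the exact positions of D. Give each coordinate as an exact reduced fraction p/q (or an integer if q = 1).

1. D_x = 29/2  [2·signedArea(DAC) = -225/2 ∩ DA · EB = -20]
2. D_y = 0  [2·signedArea(DAC) = -225/2 ∩ DA · EB = -20]
   → D = (29/2, 0)

D = (29/2, 0)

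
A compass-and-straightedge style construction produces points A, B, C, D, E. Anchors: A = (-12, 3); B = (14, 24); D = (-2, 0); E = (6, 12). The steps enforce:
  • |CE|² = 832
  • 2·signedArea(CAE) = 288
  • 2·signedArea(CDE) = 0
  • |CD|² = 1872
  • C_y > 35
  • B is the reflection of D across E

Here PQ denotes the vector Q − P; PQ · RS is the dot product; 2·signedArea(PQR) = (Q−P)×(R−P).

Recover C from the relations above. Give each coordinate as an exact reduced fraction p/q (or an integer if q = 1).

1. C_x = 22  [2·signedArea(CDE) = 0 ∩ 2·signedArea(CAE) = 288]
2. C_y = 36  [2·signedArea(CDE) = 0 ∩ 2·signedArea(CAE) = 288]
   → C = (22, 36)

C = (22, 36)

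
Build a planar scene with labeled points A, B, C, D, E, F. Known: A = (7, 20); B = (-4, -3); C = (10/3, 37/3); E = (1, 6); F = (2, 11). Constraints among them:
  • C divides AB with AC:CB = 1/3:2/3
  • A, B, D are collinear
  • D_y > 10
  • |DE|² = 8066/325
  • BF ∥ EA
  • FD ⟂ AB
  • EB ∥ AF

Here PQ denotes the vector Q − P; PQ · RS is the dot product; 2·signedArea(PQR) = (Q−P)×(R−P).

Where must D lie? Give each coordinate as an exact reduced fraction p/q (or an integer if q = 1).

D = (834/325, 3487/325)

1. D_x = 834/325  [A, B, D are collinear ∩ FD ⟂ AB]
2. D_y = 3487/325  [A, B, D are collinear ∩ FD ⟂ AB]
   → D = (834/325, 3487/325)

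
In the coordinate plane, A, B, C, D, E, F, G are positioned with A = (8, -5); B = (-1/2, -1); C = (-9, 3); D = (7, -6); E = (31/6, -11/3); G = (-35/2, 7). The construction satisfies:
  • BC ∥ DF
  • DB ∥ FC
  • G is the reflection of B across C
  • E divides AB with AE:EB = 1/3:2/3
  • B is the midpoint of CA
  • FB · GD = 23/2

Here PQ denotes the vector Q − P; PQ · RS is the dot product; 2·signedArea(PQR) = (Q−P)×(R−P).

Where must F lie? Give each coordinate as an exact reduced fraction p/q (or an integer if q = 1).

F = (-3/2, -2)

1. F_x = -3/2  [DB ∥ FC ∩ BC ∥ DF]
2. F_y = -2  [DB ∥ FC ∩ BC ∥ DF]
   → F = (-3/2, -2)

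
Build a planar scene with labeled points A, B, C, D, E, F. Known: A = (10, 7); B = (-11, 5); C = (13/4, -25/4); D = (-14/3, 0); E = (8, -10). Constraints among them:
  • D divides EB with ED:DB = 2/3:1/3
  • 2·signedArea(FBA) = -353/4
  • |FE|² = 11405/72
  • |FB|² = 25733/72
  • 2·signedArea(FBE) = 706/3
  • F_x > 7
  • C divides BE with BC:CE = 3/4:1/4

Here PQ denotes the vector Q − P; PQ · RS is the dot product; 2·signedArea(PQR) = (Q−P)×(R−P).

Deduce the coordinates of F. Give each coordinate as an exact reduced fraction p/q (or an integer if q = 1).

F = (31/4, 31/12)

1. F_x = 31/4  [2·signedArea(FBE) = 706/3 ∩ 2·signedArea(FBA) = -353/4]
2. F_y = 31/12  [2·signedArea(FBE) = 706/3 ∩ 2·signedArea(FBA) = -353/4]
   → F = (31/4, 31/12)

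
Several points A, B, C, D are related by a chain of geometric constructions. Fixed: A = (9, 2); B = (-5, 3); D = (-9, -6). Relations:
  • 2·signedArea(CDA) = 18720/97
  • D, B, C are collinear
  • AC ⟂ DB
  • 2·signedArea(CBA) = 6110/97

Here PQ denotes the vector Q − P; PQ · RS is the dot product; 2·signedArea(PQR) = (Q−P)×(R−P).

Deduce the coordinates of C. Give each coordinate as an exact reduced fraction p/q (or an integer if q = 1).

C = (-297/97, 714/97)

1. C_x = -297/97  [D, B, C are collinear ∩ AC ⟂ DB]
2. C_y = 714/97  [D, B, C are collinear ∩ AC ⟂ DB]
   → C = (-297/97, 714/97)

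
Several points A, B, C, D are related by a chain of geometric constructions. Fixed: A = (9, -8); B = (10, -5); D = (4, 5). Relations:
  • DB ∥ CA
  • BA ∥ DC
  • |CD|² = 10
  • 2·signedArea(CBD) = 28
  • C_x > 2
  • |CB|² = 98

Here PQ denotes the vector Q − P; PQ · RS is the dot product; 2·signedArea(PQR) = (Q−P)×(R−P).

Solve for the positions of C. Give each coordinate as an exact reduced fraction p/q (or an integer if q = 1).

1. C_x = 3  [DB ∥ CA ∩ BA ∥ DC]
2. C_y = 2  [DB ∥ CA ∩ BA ∥ DC]
   → C = (3, 2)

C = (3, 2)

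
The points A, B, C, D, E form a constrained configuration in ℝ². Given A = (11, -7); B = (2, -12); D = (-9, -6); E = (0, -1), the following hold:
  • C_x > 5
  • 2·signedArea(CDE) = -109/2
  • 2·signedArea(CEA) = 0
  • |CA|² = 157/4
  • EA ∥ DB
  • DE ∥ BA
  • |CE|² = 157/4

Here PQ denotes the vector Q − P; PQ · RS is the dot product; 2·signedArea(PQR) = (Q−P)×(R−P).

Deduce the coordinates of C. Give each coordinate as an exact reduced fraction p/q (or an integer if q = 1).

1. C_x = 11/2  [2·signedArea(CEA) = 0 ∩ 2·signedArea(CDE) = -109/2]
2. C_y = -4  [2·signedArea(CEA) = 0 ∩ 2·signedArea(CDE) = -109/2]
   → C = (11/2, -4)

C = (11/2, -4)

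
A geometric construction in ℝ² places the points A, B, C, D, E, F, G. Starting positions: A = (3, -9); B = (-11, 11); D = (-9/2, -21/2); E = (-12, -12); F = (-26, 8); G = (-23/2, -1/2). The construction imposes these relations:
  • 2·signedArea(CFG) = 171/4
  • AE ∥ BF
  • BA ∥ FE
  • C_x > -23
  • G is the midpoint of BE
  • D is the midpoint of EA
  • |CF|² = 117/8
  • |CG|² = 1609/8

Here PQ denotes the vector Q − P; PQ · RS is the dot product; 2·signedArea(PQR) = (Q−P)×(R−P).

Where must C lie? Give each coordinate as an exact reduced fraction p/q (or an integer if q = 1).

C = (-89/4, 35/4)

1. C_x = -89/4  [line 17/2·x + 29/2·y + 249/4 = 0 ∩ |CF|² = 117/8]
2. C_y = 35/4  [line 17/2·x + 29/2·y + 249/4 = 0 ∩ |CF|² = 117/8]
   → C = (-89/4, 35/4)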